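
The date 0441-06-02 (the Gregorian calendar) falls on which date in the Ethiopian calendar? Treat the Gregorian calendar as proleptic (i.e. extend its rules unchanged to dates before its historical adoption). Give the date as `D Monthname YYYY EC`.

7 Sene 433 EC

Both dates share Julian Day Number 1882285; in the Ethiopian calendar that is 7 Sene 433 EC.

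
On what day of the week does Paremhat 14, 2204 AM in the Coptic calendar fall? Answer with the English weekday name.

Friday

This is JDN 2629869 (26 March 2488 Gregorian).
2629869 ≡ 4 (mod 7); counting from Monday = 0 gives Friday.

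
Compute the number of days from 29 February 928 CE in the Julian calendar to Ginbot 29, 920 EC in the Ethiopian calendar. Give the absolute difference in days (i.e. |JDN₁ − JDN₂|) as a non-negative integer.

JDN of the first date = 2060069.
JDN of the second date = 2060154.
|2060154 − 2060069| = 85.

85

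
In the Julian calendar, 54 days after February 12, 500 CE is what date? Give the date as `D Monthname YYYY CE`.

JDN of February 12, 500 CE = 1903725.
1903725 + 54 = 1903779.
JDN 1903779 in the Julian calendar is 6 April 500 CE.

6 April 500 CE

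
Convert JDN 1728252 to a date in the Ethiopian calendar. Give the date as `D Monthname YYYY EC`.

The proleptic Gregorian equivalent of JDN 1728252 is 10 September 19.
In the Ethiopian calendar that day is 14 Meskerem 12 EC.

14 Meskerem 12 EC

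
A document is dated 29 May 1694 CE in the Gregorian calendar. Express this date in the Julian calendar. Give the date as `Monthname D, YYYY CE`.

May 19, 1694 CE

At this point the Julian calendar is 10 days behind the Gregorian.
29 May 1694 Gregorian − 10 days → 19 May 1694 Julian.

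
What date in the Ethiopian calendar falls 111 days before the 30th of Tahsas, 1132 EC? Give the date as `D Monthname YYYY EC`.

The starting date is JDN 2137438; 2137438 − 111 = 2137327.
JDN 2137327 corresponds to 9 Meskerem 1132 EC.

9 Meskerem 1132 EC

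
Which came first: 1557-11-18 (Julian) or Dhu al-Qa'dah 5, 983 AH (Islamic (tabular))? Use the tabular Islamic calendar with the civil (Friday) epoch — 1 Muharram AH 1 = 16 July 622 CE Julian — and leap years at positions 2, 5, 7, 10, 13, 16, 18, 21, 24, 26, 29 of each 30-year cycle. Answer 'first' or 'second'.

Converting both to JDN: 2290074 vs 2296727; the smaller is the first.

first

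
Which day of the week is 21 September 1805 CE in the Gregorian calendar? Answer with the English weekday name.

Saturday

2380586 ≡ 5 (mod 7); counting from Monday = 0 gives Saturday.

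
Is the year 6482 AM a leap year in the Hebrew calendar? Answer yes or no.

Hebrew year 6482 is year 3 of its 19-year Metonic cycle; leap years are at positions 3, 6, 8, 11, 14, 17, 19, so it is a leap year (13 months).

yes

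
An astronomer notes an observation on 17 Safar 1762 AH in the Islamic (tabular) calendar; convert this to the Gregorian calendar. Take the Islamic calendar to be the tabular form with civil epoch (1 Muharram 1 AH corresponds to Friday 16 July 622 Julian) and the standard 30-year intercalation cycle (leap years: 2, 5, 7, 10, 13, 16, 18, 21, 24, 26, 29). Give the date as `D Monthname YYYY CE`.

Julian Day Number of the source date = 2572526.
Converting JDN 2572526 to the Gregorian calendar gives 28 March 2331 CE.

28 March 2331 CE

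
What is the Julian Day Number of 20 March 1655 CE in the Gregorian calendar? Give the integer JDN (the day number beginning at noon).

2325615

JDN 2299161 is 15 October 1582 CE (Gregorian); the target day is +26454 days from there, so JDN = 2325615.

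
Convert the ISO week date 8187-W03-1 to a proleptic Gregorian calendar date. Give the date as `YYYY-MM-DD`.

ISO week 1 of 8187 is the week containing the first Thursday of 8187.
Week 3, day 1 (Monday) lands on 8187-01-15.

8187-01-15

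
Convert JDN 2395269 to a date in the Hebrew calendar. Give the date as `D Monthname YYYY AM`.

4 Kislev 5606 AM

The Gregorian equivalent of JDN 2395269 is 3 December 1845.
In the Hebrew calendar that day is 4 Kislev 5606 AM.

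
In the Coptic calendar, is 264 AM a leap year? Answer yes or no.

264 mod 4 = 0; in the Coptic calendar a year is leap when year mod 4 = 3, so it is a common year.

no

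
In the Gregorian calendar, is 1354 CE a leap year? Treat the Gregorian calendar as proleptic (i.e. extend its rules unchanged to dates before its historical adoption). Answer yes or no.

no

1354 is not divisible by 4, so it is a common year.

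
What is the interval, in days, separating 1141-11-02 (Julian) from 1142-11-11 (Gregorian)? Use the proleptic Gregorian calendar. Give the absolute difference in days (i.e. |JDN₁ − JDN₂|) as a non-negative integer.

367

JDN of the first date = 2138114.
JDN of the second date = 2138481.
|2138481 − 2138114| = 367.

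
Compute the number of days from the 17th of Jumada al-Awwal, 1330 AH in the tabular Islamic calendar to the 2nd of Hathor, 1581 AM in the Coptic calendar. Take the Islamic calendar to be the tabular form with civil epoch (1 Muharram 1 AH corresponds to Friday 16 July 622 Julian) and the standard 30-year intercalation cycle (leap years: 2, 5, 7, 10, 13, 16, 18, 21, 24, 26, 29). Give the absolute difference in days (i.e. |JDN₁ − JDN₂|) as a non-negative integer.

17341

JDN of the first date = 2419527.
JDN of the second date = 2402186.
|2402186 − 2419527| = 17341.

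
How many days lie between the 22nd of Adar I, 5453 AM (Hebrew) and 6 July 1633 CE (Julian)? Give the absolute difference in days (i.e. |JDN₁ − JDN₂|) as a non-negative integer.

JDN of the first date = 2339475.
JDN of the second date = 2317698.
|2317698 − 2339475| = 21777.

21777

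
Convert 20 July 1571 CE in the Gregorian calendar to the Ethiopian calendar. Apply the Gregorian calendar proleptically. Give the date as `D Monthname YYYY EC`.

16 Hamle 1563 EC

Julian Day Number of the source date = 2295056.
Converting JDN 2295056 to the Ethiopian calendar gives 16 Hamle 1563 EC.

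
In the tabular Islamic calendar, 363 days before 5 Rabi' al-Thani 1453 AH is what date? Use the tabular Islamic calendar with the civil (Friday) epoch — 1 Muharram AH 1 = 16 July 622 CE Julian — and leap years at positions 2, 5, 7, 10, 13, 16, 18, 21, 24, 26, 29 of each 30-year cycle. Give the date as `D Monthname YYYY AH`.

26 Rabi' al-Awwal 1452 AH

The starting date is JDN 2463073; 2463073 − 363 = 2462710.
JDN 2462710 corresponds to 26 Rabi' al-Awwal 1452 AH.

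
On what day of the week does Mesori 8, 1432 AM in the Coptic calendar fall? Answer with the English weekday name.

This is JDN 2348040 (12 August 1716 Gregorian).
2348040 ≡ 2 (mod 7); counting from Monday = 0 gives Wednesday.

Wednesday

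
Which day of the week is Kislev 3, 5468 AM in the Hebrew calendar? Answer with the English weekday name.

Sunday

Equivalently 27 November 1707 Gregorian, JDN 2344859.
2344859 ≡ 6 (mod 7); counting from Monday = 0 gives Sunday.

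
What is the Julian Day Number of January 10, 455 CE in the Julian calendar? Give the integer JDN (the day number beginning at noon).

Equivalently 11 January 455 (proleptic Gregorian).
JDN 2400001 is 17 November 1858 CE (Gregorian), MJD 0; the target day is −512745 days from there, so JDN = 1887256.

1887256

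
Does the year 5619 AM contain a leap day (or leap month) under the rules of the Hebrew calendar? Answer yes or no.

yes

Hebrew year 5619 is year 14 of its 19-year Metonic cycle; leap years are at positions 3, 6, 8, 11, 14, 17, 19, so it is a leap year (13 months).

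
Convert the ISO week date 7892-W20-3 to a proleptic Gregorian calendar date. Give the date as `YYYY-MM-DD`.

7892-05-18

ISO week 1 of 7892 is the week containing the first Thursday of 7892.
Week 20, day 3 (Wednesday) lands on 7892-05-18.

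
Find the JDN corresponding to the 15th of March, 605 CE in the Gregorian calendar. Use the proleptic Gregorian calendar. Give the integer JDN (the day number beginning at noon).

1942105

JDN 2451545 is 1 January 2000 CE (Gregorian); the target day is −509440 days from there, so JDN = 1942105.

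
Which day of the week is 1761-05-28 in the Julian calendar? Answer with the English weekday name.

Monday

In the Gregorian calendar this is 8 June 1761 (JDN 2364411).
JDN 2364411 mod 7 = 0, and JDN 0 was a Monday, so this is a Monday.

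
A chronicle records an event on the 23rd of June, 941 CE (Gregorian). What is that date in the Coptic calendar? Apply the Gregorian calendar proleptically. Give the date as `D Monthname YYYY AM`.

24 Paoni 657 AM

Both dates share Julian Day Number 2064927; in the Coptic calendar that is 24 Paoni 657 AM.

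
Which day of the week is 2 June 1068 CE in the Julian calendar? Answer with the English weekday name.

Monday

This is JDN 2111298 (8 June 1068 Gregorian).
2111298 ≡ 0 (mod 7); counting from Monday = 0 gives Monday.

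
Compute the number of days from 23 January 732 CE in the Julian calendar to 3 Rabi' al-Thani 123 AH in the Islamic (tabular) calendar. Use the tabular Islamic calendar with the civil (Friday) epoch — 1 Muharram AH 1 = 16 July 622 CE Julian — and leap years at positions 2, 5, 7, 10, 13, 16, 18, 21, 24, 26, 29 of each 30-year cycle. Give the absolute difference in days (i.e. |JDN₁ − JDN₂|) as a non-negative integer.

3321

JDN of the first date = 1988443.
JDN of the second date = 1991764.
|1991764 − 1988443| = 3321.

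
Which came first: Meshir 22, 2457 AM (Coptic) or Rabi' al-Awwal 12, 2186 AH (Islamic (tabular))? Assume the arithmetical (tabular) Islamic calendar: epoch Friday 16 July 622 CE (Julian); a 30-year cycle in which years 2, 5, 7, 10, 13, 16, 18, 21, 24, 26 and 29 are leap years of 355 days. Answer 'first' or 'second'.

Converting both to JDN: 2722255 vs 2722801; the smaller is the first.

first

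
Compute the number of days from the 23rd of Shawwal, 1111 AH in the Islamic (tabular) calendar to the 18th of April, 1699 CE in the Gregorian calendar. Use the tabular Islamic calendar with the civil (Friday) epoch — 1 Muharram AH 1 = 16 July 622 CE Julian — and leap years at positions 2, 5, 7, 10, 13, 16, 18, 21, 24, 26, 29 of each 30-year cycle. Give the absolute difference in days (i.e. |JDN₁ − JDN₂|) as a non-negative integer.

First date → JDN 2342075; second date → JDN 2341715.
The interval is |2342075 − 2341715| = 360 days.

360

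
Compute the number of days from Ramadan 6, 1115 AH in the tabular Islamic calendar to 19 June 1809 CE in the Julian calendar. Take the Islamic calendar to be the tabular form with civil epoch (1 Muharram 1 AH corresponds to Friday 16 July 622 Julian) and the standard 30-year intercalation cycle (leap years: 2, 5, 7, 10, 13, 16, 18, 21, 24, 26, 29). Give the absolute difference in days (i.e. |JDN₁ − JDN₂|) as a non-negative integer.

38520

First date → JDN 2343445; second date → JDN 2381965.
The interval is |2343445 − 2381965| = 38520 days.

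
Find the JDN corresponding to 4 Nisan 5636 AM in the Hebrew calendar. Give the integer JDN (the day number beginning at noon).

2406343

In the Gregorian calendar the same day is 29 March 1876.
JDN 2451545 is 1 January 2000 CE (Gregorian); the target day is −45202 days from there, so JDN = 2406343.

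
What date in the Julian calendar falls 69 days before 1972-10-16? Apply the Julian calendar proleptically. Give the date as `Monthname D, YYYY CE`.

JDN of 1972-10-16 = 2441620.
2441620 − 69 = 2441551.
JDN 2441551 in the Julian calendar is August 8, 1972 CE.

August 8, 1972 CE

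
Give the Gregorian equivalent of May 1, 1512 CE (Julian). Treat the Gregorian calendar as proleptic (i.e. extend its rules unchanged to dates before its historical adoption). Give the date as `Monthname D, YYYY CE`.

May 11, 1512 CE

For dates in this range the Gregorian date is 10 days ahead of the Julian.
1 May 1512 Julian + 10 days → 11 May 1512 Gregorian.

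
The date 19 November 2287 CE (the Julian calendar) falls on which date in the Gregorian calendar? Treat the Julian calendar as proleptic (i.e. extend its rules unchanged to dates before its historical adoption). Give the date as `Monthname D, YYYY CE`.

December 4, 2287 CE

For dates in this range the Gregorian date is 15 days ahead of the Julian.
19 November 2287 Julian + 15 days → 4 December 2287 Gregorian.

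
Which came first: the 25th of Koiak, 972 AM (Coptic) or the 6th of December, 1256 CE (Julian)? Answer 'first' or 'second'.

First date → JDN 2179802; second date → JDN 2180152.
JDN 2179802 < JDN 2180152, so the first date is earlier.

first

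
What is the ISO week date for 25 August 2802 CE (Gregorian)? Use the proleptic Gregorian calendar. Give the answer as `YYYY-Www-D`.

2802-W34-7

The weekday is Sunday (ISO weekday 7).
That Sunday belongs to ISO week 34 of ISO year 2802.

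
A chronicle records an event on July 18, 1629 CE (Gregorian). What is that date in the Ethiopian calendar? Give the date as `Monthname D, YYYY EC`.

Hamle 14, 1621 EC

Julian Day Number of the source date = 2316239.
Converting JDN 2316239 to the Ethiopian calendar gives 14 Hamle 1621 EC.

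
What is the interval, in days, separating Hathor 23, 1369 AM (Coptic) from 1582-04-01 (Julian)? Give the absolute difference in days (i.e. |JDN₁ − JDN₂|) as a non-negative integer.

25800

JDN of the first date = 2324774.
JDN of the second date = 2298974.
|2298974 − 2324774| = 25800.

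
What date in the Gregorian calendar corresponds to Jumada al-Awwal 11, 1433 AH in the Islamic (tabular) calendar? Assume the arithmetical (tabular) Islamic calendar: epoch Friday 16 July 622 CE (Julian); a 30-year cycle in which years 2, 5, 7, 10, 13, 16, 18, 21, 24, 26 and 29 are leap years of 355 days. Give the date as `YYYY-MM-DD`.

2012-04-03

Julian Day Number of the source date = 2456021.
Converting JDN 2456021 to the Gregorian calendar gives 3 April 2012 CE.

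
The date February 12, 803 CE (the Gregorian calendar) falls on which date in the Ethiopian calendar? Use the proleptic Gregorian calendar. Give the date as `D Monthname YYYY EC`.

Both dates share Julian Day Number 2014392; in the Ethiopian calendar that is 14 Yekatit 795 EC.

14 Yekatit 795 EC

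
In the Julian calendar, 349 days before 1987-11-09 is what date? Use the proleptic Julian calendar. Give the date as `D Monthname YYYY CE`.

25 November 1986 CE

Counting 349 days back from JDN 2447122 reaches JDN 2446773, which is 25 November 1986 CE.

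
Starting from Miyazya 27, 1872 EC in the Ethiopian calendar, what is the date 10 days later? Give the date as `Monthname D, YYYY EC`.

Ginbot 7, 1872 EC

Counting 10 days forward from JDN 2407840 reaches JDN 2407850, which is Ginbot 7, 1872 EC.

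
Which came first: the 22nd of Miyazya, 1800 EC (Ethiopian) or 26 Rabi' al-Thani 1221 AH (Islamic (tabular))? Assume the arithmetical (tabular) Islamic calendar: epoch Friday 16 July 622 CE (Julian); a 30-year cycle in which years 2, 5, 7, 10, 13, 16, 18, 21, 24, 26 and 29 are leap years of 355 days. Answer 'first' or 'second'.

First date → JDN 2381537; second date → JDN 2380881.
JDN 2380881 < JDN 2381537, so the second date is earlier.

second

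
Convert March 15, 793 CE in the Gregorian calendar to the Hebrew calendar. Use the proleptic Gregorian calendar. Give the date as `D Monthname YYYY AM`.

Both dates share Julian Day Number 2010771; in the Hebrew calendar that is 22 Adar 4553 AM.

22 Adar 4553 AM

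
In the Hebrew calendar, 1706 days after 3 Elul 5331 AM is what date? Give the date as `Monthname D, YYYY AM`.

Iyar 26, 5336 AM

JDN of 3 Elul 5331 AM = 2295101.
2295101 + 1706 = 2296807.
JDN 2296807 in the Hebrew calendar is Iyar 26, 5336 AM.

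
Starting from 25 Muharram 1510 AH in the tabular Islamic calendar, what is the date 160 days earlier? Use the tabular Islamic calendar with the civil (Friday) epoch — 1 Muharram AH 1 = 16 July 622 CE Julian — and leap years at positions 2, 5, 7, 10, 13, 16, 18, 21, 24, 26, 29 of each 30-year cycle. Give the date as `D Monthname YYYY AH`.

12 Sha'ban 1509 AH

JDN of 25 Muharram 1510 AH = 2483203.
2483203 − 160 = 2483043.
JDN 2483043 in the tabular Islamic calendar is 12 Sha'ban 1509 AH.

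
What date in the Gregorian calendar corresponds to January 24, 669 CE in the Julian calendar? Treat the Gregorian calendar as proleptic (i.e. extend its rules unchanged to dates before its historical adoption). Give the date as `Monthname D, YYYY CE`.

January 27, 669 CE

For dates in this range the Gregorian date is 3 days ahead of the Julian.
24 January 669 Julian + 3 days → 27 January 669 Gregorian.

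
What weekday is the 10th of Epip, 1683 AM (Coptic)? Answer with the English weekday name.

Monday

This is JDN 2439689 (17 July 1967 Gregorian).
2439689 ≡ 0 (mod 7); counting from Monday = 0 gives Monday.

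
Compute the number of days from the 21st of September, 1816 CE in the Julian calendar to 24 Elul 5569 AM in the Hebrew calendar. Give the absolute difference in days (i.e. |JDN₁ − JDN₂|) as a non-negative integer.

2585

JDN of the first date = 2384616.
JDN of the second date = 2382031.
|2382031 − 2384616| = 2585.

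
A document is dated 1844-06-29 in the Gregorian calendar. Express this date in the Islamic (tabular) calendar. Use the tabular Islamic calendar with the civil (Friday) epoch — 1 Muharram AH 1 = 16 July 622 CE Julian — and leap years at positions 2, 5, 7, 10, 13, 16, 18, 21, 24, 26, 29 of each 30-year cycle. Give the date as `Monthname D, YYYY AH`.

Jumada al-Thani 12, 1260 AH

Julian Day Number of the source date = 2394747.
Converting JDN 2394747 to the tabular Islamic calendar gives 12 Jumada al-Thani 1260 AH.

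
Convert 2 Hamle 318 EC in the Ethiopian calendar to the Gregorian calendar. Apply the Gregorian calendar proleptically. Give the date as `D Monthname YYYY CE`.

27 June 326 CE

Both dates share Julian Day Number 1840306; in the Gregorian calendar that is 27 June 326 CE.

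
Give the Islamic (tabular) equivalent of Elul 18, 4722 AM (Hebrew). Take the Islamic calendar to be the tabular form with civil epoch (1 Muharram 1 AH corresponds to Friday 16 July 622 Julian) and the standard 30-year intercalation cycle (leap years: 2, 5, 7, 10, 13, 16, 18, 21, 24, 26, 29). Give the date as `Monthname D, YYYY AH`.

The source date corresponds to 26 August 962 in the proleptic Gregorian calendar (JDN 2072661).
That day falls on 17 Rajab 351 AH in the tabular Islamic calendar.

Rajab 17, 351 AH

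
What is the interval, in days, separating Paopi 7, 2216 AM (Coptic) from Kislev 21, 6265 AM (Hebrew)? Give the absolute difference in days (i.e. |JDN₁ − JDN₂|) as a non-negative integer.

1866

JDN of the first date = 2634095.
JDN of the second date = 2635961.
|2635961 − 2634095| = 1866.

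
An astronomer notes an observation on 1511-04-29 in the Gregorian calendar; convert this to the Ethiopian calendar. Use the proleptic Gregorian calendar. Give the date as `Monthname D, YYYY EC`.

Miyazya 24, 1503 EC

Julian Day Number of the source date = 2273059.
Converting JDN 2273059 to the Ethiopian calendar gives 24 Miyazya 1503 EC.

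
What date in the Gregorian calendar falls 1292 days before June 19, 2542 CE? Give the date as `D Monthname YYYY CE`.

5 December 2538 CE

Counting 1292 days back from JDN 2649676 reaches JDN 2648384, which is 5 December 2538 CE.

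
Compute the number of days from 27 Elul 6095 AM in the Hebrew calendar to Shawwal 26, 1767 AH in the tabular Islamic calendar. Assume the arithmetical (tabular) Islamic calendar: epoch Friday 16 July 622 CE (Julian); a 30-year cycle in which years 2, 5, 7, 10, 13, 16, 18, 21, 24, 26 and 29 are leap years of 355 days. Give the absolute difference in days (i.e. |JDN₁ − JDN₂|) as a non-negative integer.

384

JDN of the first date = 2574159.
JDN of the second date = 2574543.
|2574543 − 2574159| = 384.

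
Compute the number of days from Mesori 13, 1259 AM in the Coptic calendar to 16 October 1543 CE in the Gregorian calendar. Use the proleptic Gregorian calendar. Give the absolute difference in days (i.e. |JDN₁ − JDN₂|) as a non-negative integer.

JDN of the first date = 2284856.
JDN of the second date = 2284917.
|2284917 − 2284856| = 61.

61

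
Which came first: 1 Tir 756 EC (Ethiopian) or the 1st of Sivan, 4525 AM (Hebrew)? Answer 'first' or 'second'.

first

Converting both to JDN: 2000105 vs 2000620; the smaller is the first.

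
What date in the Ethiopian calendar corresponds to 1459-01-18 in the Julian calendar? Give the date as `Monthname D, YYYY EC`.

Both dates share Julian Day Number 2253975; in the Ethiopian calendar that is 23 Tir 1451 EC.

Tir 23, 1451 EC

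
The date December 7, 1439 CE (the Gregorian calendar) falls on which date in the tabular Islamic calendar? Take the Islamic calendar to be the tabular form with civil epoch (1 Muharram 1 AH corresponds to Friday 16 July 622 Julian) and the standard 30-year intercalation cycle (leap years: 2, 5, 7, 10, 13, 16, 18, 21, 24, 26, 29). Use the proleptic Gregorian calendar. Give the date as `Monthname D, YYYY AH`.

Jumada al-Thani 20, 843 AH

Julian Day Number of the source date = 2246984.
Converting JDN 2246984 to the tabular Islamic calendar gives 20 Jumada al-Thani 843 AH.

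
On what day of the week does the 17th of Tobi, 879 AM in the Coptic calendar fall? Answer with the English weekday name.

Saturday

This is JDN 2145855 (19 January 1163 Gregorian).
Since JDN mod 7 = 5 (0 = Monday), the day is Saturday.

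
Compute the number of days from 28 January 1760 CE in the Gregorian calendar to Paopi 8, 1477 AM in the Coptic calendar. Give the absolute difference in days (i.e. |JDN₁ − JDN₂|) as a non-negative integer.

262

First date → JDN 2363914; second date → JDN 2364176.
The interval is |2363914 − 2364176| = 262 days.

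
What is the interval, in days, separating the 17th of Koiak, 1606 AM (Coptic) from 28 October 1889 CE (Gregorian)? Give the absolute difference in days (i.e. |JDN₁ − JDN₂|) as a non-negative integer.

58

JDN of the first date = 2411362.
JDN of the second date = 2411304.
|2411304 − 2411362| = 58.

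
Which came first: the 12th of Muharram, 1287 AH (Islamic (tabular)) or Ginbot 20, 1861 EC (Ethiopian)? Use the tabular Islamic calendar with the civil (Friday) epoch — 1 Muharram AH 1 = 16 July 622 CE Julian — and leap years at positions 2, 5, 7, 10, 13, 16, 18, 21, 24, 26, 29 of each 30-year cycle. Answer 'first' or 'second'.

second

Converting both to JDN: 2404167 vs 2403845; the smaller is the second.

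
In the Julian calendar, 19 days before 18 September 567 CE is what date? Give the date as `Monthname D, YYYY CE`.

JDN of 18 September 567 CE = 1928415.
1928415 − 19 = 1928396.
JDN 1928396 in the Julian calendar is August 30, 567 CE.

August 30, 567 CE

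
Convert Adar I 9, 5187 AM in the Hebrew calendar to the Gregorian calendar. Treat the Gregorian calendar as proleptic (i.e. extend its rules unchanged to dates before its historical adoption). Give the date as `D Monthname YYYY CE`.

Both dates share Julian Day Number 2242306; in the Gregorian calendar that is 15 February 1427 CE.

15 February 1427 CE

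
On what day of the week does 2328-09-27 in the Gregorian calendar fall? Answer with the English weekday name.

Since JDN mod 7 = 3 (0 = Monday), the day is Thursday.

Thursday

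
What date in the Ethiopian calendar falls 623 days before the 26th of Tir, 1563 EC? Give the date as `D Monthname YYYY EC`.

13 Ginbot 1561 EC

Counting 623 days back from JDN 2294886 reaches JDN 2294263, which is 13 Ginbot 1561 EC.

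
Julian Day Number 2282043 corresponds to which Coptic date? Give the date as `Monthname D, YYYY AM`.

The proleptic Gregorian equivalent of JDN 2282043 is 3 December 1535.
In the Coptic calendar that day is Hathor 26, 1252 AM.

Hathor 26, 1252 AM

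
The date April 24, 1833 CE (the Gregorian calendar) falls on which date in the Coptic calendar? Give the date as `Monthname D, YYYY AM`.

Parmouti 17, 1549 AM

Julian Day Number of the source date = 2390663.
Converting JDN 2390663 to the Coptic calendar gives 17 Parmouti 1549 AM.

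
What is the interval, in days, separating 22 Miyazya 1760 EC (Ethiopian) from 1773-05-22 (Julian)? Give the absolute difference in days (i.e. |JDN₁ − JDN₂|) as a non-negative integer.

First date → JDN 2366927; second date → JDN 2368788.
The interval is |2366927 − 2368788| = 1861 days.

1861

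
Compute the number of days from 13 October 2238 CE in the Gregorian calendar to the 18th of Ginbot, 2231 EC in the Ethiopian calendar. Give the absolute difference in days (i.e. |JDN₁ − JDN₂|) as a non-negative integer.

227

First date → JDN 2538758; second date → JDN 2538985.
The interval is |2538758 − 2538985| = 227 days.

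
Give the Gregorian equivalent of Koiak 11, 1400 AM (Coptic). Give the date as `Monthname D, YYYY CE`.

Julian Day Number of the source date = 2336115.
Converting JDN 2336115 to the Gregorian calendar gives 18 December 1683 CE.

December 18, 1683 CE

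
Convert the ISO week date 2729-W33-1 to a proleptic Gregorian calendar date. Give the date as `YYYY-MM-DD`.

ISO week 1 of 2729 is the week containing the first Thursday of 2729.
Week 33, day 1 (Monday) lands on 2729-08-12.

2729-08-12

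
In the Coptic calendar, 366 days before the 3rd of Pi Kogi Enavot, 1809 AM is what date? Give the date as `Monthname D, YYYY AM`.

The starting date is JDN 2485764; 2485764 − 366 = 2485398.
JDN 2485398 corresponds to Pi Kogi Enavot 2, 1808 AM.

Pi Kogi Enavot 2, 1808 AM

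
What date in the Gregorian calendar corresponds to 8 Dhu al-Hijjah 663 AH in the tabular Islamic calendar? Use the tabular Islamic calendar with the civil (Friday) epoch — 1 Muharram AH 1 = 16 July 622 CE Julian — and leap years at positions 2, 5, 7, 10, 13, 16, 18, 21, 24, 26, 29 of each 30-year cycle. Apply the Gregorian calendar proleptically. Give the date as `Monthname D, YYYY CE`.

September 28, 1265 CE

Julian Day Number of the source date = 2183363.
Converting JDN 2183363 to the Gregorian calendar gives 28 September 1265 CE.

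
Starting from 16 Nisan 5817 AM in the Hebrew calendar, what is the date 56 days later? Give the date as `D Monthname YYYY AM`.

13 Sivan 5817 AM

Counting 56 days forward from JDN 2472474 reaches JDN 2472530, which is 13 Sivan 5817 AM.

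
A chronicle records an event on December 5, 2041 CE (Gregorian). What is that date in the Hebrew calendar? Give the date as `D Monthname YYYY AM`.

Both dates share Julian Day Number 2466859; in the Hebrew calendar that is 12 Kislev 5802 AM.

12 Kislev 5802 AM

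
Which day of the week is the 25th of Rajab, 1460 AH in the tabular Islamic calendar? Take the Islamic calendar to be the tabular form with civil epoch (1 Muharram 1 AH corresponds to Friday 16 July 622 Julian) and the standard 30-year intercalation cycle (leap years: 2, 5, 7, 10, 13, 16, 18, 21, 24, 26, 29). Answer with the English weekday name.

This is JDN 2465662 (26 August 2038 Gregorian).
Since JDN mod 7 = 3 (0 = Monday), the day is Thursday.

Thursday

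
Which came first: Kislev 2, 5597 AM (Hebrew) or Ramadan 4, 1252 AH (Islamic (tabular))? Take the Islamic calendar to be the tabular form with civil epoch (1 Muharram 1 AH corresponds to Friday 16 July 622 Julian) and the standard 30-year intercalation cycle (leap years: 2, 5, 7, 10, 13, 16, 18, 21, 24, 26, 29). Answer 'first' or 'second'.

first

The two dates have Julian Day Numbers 2391960 and 2391992 respectively.
Since 2391960 < 2391992, the first date comes first.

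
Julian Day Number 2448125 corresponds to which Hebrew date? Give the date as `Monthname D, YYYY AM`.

Av 30, 5750 AM

JDN 2448125 is 21 August 1990 in the Gregorian calendar.
In the Hebrew calendar that day is Av 30, 5750 AM.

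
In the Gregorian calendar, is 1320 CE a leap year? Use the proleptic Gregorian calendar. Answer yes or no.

1320 is divisible by 4 and not by 100, so it is a leap year.

yes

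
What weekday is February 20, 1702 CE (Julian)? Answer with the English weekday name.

Friday

This is JDN 2342764 (3 March 1702 Gregorian).
JDN 2342764 mod 7 = 4, and JDN 0 was a Monday, so this is a Friday.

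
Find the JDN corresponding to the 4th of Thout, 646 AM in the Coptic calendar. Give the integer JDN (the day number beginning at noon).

In the proleptic Gregorian calendar the same day is 6 September 929.
JDN 2299161 is 15 October 1582 CE (Gregorian); the target day is −238542 days from there, so JDN = 2060619.

2060619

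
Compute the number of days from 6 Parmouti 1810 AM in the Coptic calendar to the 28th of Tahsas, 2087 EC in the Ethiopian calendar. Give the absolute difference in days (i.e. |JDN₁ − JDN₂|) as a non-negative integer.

JDN of the first date = 2485982.
JDN of the second date = 2486249.
|2486249 − 2485982| = 267.

267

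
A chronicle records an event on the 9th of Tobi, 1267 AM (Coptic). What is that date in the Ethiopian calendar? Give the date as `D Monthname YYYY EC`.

Both dates share Julian Day Number 2287564; in the Ethiopian calendar that is 9 Tir 1543 EC.

9 Tir 1543 EC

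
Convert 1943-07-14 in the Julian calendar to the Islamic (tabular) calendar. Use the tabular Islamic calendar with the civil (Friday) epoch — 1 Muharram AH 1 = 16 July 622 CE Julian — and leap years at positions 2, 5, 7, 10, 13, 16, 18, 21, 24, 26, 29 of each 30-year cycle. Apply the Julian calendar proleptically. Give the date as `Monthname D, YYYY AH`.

Both dates share Julian Day Number 2430933; in the tabular Islamic calendar that is 24 Rajab 1362 AH.

Rajab 24, 1362 AH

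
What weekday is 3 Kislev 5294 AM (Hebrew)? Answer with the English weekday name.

This is JDN 2281311 (1 December 1533 Gregorian).
2281311 ≡ 4 (mod 7); counting from Monday = 0 gives Friday.

Friday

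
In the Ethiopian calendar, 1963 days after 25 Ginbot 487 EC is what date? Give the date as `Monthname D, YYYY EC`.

Tikimt 6, 493 EC

The starting date is JDN 1901996; 1901996 + 1963 = 1903959.
JDN 1903959 corresponds to Tikimt 6, 493 EC.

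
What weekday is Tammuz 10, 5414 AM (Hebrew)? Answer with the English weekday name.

Thursday

This is JDN 2325347 (25 June 1654 Gregorian).
2325347 ≡ 3 (mod 7); counting from Monday = 0 gives Thursday.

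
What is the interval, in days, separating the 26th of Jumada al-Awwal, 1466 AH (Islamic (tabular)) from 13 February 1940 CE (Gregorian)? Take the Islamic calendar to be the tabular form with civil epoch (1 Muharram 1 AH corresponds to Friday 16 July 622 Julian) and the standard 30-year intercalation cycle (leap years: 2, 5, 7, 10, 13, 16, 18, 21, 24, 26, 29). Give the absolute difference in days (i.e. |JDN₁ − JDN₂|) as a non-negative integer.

38057

First date → JDN 2467730; second date → JDN 2429673.
The interval is |2467730 − 2429673| = 38057 days.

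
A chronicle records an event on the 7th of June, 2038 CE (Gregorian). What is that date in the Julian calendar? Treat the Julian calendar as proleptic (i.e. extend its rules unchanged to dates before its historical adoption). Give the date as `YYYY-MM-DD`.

2038-05-25

At this point the Julian calendar is 13 days behind the Gregorian.
7 June 2038 Gregorian − 13 days → 25 May 2038 Julian.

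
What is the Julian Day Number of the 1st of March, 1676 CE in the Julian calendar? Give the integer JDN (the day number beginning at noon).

2333277

In the Gregorian calendar the same day is 11 March 1676.
JDN 2451545 is 1 January 2000 CE (Gregorian); the target day is −118268 days from there, so JDN = 2333277.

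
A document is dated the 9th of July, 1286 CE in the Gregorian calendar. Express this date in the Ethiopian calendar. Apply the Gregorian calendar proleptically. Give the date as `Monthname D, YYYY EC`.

Both dates share Julian Day Number 2190952; in the Ethiopian calendar that is 8 Hamle 1278 EC.

Hamle 8, 1278 EC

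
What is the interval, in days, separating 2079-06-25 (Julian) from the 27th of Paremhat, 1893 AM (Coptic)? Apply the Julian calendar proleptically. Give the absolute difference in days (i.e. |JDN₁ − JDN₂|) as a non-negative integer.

35701

JDN of the first date = 2480588.
JDN of the second date = 2516289.
|2516289 − 2480588| = 35701.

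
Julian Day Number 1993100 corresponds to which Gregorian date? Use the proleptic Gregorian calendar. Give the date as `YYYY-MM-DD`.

0744-10-27

JDN 2451545 is 1 Jan 2000; 1993100 is −458445 days from there.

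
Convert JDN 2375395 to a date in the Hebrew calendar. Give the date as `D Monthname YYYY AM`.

3 Tammuz 5551 AM

JDN 2375395 is 5 July 1791 in the Gregorian calendar.
In the Hebrew calendar that day is 3 Tammuz 5551 AM.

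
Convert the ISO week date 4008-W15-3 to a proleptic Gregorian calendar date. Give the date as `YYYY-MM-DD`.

4008-04-09

ISO week 1 of 4008 is the week containing the first Thursday of 4008.
Week 15, day 3 (Wednesday) lands on 4008-04-09.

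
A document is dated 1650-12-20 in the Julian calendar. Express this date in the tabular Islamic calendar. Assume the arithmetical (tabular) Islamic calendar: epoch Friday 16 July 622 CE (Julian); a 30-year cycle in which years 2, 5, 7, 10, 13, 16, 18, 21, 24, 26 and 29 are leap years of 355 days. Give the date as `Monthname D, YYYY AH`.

The source date corresponds to 30 December 1650 in the Gregorian calendar (JDN 2324074).
That day falls on 6 Muharram 1061 AH in the tabular Islamic calendar.

Muharram 6, 1061 AH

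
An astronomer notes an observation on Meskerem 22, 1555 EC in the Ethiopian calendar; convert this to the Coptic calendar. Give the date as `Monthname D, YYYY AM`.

Thout 22, 1279 AM

Both dates share Julian Day Number 2291840; in the Coptic calendar that is 22 Thout 1279 AM.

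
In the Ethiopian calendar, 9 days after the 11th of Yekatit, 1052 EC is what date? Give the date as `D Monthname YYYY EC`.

Counting 9 days forward from JDN 2108259 reaches JDN 2108268, which is 20 Yekatit 1052 EC.

20 Yekatit 1052 EC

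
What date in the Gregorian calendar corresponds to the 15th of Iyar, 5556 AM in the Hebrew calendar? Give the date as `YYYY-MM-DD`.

Julian Day Number of the source date = 2377179.
Converting JDN 2377179 to the Gregorian calendar gives 23 May 1796 CE.

1796-05-23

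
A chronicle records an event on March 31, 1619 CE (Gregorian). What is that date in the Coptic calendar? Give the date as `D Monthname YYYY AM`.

25 Paremhat 1335 AM

Both dates share Julian Day Number 2312477; in the Coptic calendar that is 25 Paremhat 1335 AM.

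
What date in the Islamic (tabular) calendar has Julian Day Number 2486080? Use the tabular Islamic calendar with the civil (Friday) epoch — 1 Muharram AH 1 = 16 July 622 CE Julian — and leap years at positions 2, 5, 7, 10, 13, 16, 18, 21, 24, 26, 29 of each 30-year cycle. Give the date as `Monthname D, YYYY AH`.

Rabi' al-Awwal 8, 1518 AH

JDN 2486080 is 21 July 2094 in the Gregorian calendar.
In the tabular Islamic calendar that day is Rabi' al-Awwal 8, 1518 AH.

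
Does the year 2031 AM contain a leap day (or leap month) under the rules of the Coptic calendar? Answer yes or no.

2031 mod 4 = 3; in the Coptic calendar a year is leap when year mod 4 = 3, so it is a leap year.

yes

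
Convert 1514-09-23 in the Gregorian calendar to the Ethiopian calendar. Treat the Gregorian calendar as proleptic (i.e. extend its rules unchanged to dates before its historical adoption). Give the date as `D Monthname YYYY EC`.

Both dates share Julian Day Number 2274302; in the Ethiopian calendar that is 16 Meskerem 1507 EC.

16 Meskerem 1507 EC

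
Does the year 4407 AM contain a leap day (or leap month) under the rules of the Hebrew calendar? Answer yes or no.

Hebrew year 4407 is year 18 of its 19-year Metonic cycle; leap years are at positions 3, 6, 8, 11, 14, 17, 19, so it is a common year (12 months).

no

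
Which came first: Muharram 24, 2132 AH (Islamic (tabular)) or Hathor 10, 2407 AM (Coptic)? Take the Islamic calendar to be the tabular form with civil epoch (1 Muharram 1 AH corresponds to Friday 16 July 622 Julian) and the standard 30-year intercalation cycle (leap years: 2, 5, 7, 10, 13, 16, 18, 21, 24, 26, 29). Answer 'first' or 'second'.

Converting both to JDN: 2703618 vs 2703890; the smaller is the first.

first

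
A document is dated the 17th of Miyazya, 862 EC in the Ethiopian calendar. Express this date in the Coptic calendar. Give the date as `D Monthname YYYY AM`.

Julian Day Number of the source date = 2038927.
Converting JDN 2038927 to the Coptic calendar gives 17 Parmouti 586 AM.

17 Parmouti 586 AM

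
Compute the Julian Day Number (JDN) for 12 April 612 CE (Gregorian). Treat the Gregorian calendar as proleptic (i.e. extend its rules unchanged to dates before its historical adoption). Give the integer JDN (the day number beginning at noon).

JDN 2400001 is 17 November 1858 CE (Gregorian), MJD 0; the target day is −455311 days from there, so JDN = 1944690.

1944690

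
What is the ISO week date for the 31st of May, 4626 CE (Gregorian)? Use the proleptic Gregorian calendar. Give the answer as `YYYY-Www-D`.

4626-W22-3

The weekday is Wednesday (ISO weekday 3).
That Wednesday belongs to ISO week 22 of ISO year 4626.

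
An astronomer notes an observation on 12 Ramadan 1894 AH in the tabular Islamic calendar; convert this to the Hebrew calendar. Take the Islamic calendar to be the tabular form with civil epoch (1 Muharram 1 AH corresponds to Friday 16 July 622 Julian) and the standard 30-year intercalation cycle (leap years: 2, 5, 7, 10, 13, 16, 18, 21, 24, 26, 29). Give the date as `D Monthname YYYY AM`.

Both dates share Julian Day Number 2619503; in the Hebrew calendar that is 11 Cheshvan 6220 AM.

11 Cheshvan 6220 AM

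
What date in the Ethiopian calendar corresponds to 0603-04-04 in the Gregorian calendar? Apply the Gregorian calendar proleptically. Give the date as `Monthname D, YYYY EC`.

Both dates share Julian Day Number 1941394; in the Ethiopian calendar that is 6 Miyazya 595 EC.

Miyazya 6, 595 EC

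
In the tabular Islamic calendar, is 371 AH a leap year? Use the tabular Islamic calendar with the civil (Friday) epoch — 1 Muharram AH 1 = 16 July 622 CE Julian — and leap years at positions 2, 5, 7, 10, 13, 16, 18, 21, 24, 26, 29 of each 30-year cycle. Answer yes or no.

Year 371 AH is year 11 of its 30-year cycle; leap positions are 2, 5, 7, 10, 13, 16, 18, 21, 24, 26, 29, so it is a common year (354 days).

no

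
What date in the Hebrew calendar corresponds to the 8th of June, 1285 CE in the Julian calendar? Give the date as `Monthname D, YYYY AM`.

Julian Day Number of the source date = 2190563.
Converting JDN 2190563 to the Hebrew calendar gives 4 Tammuz 5045 AM.

Tammuz 4, 5045 AM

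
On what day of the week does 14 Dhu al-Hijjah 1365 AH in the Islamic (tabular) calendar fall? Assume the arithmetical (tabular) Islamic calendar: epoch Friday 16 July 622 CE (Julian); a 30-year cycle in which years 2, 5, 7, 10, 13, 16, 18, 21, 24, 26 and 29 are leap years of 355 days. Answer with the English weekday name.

Saturday

Equivalently 9 November 1946 Gregorian, JDN 2432134.
JDN 2432134 mod 7 = 5, and JDN 0 was a Monday, so this is a Saturday.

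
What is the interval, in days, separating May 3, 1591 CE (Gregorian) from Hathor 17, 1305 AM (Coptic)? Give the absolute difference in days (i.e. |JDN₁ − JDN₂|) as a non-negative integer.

891

First date → JDN 2302283; second date → JDN 2301392.
The interval is |2302283 − 2301392| = 891 days.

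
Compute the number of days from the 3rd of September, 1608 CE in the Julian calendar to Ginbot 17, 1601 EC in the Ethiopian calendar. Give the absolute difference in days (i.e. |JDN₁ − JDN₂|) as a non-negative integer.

JDN of the first date = 2308626.
JDN of the second date = 2308877.
|2308877 − 2308626| = 251.

251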